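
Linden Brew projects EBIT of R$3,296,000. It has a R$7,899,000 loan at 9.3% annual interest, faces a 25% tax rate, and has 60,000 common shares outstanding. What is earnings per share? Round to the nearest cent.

R$32.02

Interest = R$734,607.00, so EBT = R$3,296,000 − R$734,607.00 = R$2,561,393.00.
Net income = R$2,561,393.00 × (1 − 0.25) = R$1,921,044.75.
EPS = R$1,921,044.75 ÷ 60,000 = R$32.02.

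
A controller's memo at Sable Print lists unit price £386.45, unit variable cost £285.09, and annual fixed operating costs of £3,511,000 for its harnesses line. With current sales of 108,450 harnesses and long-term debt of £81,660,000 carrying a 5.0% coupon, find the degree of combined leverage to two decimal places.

Contribution at this volume is 108,450 × £101.36 = £10,992,492.00.
Operating income = contribution − fixed costs = £10,992,492.00 − £3,511,000 = £7,481,492.00. Interest = £4,083,000.00, so EBIT − I = £3,398,492.00.
Degree of total leverage = total CM / (EBIT − interest) = £10,992,492.00 / £3,398,492.00 = 3.2345.

3.23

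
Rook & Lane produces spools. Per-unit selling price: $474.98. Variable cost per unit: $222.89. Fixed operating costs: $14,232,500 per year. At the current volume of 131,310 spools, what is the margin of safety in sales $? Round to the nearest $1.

$35,553,198

Each unit contributes $474.98 − $222.89 = $252.09. Break-even units = $14,232,500 ÷ $252.09 = 56,458.01; break-even revenue = 56,458.01 × $474.98 = $26,816,426.08.
Current sales = 131,310 × $474.98 = $62,369,623.80.
Margin of safety = $62,369,623.80 − $26,816,426.08 = $35,553,198.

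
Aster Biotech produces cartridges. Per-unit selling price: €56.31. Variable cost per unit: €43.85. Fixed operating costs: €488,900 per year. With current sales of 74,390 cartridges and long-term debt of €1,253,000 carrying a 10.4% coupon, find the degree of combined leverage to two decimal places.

3.01

At 74,390 units, contribution = 74,390 × €12.46 = €926,899.40.
Subtracting fixed costs: EBIT = €926,899.40 − €488,900 = €437,999.40. Interest = €130,312.00.
DOL = €926,899.40 ÷ €437,999.40 = 2.1162; DFL = €437,999.40 ÷ €307,687.40 = 1.4235.
Combined leverage = 2.1162 × 1.4235 = 3.0124.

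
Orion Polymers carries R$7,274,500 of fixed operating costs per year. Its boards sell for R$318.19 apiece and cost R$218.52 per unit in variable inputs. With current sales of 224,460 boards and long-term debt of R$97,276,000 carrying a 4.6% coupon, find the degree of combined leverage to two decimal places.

2.11

Contribution at this volume is 224,460 × R$99.67 = R$22,371,928.20.
Subtracting fixed costs: EBIT = R$22,371,928.20 − R$7,274,500 = R$15,097,428.20. Interest = R$4,474,696.00, so EBIT − I = R$10,622,732.20.
DCL = contribution ÷ (EBIT − I) = R$22,371,928.20 ÷ R$10,622,732.20 = 2.1060.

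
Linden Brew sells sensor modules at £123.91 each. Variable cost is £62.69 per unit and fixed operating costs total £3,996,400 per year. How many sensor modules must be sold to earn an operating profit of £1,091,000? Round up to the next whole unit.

83,101 sensor modules

Unit CM = price − variable cost = £123.91 − £62.69 = £61.22.
Required volume = (fixed costs + target profit) ÷ CM = (£3,996,400 + £1,091,000) ÷ £61.22 = 83,100.29, so 83,101 sensor modules.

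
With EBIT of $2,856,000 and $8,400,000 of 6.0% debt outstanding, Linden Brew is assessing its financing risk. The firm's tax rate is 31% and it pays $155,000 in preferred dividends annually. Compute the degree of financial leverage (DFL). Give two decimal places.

1.34

Interest = $504,000.00.
Pre-tax preferred-dividend burden = $155,000 ÷ (1 − 0.31) = $224,637.68.
DFL = EBIT ÷ [EBIT − I − D_p/(1−t)] = $2,856,000 ÷ [$2,856,000 − $504,000.00 − $224,637.68] = $2,856,000 ÷ $2,127,362.32 = 1.3425.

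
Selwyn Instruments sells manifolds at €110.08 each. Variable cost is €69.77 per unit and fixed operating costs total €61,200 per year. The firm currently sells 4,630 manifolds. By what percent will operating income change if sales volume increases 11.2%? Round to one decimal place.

Contribution at this volume is 4,630 × €40.31 = €186,635.30.
Subtracting fixed costs: EBIT = €186,635.30 − €61,200 = €125,435.30.
DOL = contribution ÷ EBIT = €186,635.30 ÷ €125,435.30 = 1.4879.
Operating income changes by 1.4879 × +11.2% = +16.7%.

+16.7%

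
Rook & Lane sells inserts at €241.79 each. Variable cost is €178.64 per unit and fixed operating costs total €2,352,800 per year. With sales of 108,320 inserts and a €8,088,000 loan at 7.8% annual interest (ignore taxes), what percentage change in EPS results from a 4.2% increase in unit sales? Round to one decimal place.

+7.4%

Contribution at this volume is 108,320 × €63.15 = €6,840,408.00.
EBIT = €6,840,408.00 − €2,352,800 = €4,487,608.00.
After interest of €630,864.00, pre-tax earnings = €3,856,744.00.
Degree of combined leverage = contribution ÷ (EBIT − I) = €6,840,408.00 ÷ €3,856,744.00 = 1.7736.
%ΔEPS = DCL × %ΔSales = 1.7736 × +4.2% = +7.4%.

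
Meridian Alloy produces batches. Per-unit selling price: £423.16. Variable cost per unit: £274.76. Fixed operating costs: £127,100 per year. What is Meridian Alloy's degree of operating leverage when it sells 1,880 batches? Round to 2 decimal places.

1.84

At 1,880 units, contribution = 1,880 × £148.40 = £278,992.00.
Operating income = contribution − fixed costs = £278,992.00 − £127,100 = £151,892.00.
Degree of operating leverage = £278,992.00 / £151,892.00 = 1.8368.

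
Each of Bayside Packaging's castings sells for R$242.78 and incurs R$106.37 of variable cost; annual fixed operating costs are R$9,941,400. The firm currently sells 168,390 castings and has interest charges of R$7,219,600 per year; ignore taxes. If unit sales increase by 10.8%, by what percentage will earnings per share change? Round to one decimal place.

+42.7%

Total contribution margin = 168,390 × R$136.41 = R$22,970,079.90.
Subtracting fixed costs: EBIT = R$22,970,079.90 − R$9,941,400 = R$13,028,679.90.
Interest = R$7,219,600.00, so EBIT − I = R$5,809,079.90.
DCL = total CM / (EBIT − I) = R$22,970,079.90 / R$5,809,079.90 = 3.9542.
EPS therefore changes by 3.9542 × (+10.8%) = +42.7%.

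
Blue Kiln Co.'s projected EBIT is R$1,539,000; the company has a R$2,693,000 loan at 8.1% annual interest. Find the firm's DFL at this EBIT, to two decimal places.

Interest = R$218,133.00.
Degree of financial leverage = EBIT / (EBIT − interest) = R$1,539,000 / R$1,320,867.00 = 1.1651.

1.17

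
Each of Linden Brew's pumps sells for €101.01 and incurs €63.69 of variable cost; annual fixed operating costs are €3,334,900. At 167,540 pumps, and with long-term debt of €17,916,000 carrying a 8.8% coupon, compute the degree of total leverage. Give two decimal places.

4.66

Contribution at this volume is 167,540 × €37.32 = €6,252,592.80.
Operating income = contribution − fixed costs = €6,252,592.80 − €3,334,900 = €2,917,692.80. Interest = €1,576,608.00.
DOL = €6,252,592.80 ÷ €2,917,692.80 = 2.1430; DFL = €2,917,692.80 ÷ €1,341,084.80 = 2.1756.
Combined leverage = 2.1430 × 2.1756 = 4.6623.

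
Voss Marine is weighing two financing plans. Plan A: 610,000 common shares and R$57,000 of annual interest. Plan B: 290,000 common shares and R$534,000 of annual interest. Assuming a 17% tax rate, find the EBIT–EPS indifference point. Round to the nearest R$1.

At indifference, (EBIT − 57,000)(1 − t)/610,000 = (EBIT − 534,000)(1 − t)/290,000.
The (1 − t) factor cancels: (EBIT − 57,000) × 290,000 = (EBIT − 534,000) × 610,000.
Solving, EBIT = (534,000·610,000 − 57,000·290,000) / (610,000 − 290,000) = 309,210,000,000 / 320,000 = 966,281.25.

R$966,281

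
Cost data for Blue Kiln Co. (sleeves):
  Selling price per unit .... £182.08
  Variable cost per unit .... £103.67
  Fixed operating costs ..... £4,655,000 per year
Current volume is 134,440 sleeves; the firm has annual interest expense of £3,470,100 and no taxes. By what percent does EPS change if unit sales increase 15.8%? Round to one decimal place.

+68.9%

Total contribution margin = 134,440 × £78.41 = £10,541,440.40.
Subtracting fixed costs: EBIT = £10,541,440.40 − £4,655,000 = £5,886,440.40.
Interest = £3,470,100.00, so EBIT − I = £2,416,340.40.
DCL = total CM / (EBIT − I) = £10,541,440.40 / £2,416,340.40 = 4.3626.
EPS therefore changes by 4.3626 × (+15.8%) = +68.9%.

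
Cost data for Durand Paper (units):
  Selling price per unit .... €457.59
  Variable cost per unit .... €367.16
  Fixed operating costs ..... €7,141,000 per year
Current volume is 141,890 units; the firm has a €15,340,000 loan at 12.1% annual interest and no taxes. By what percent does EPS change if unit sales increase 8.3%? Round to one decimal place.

+27.8%

Contribution at this volume is 141,890 × €90.43 = €12,831,112.70.
Subtracting fixed costs: EBIT = €12,831,112.70 − €7,141,000 = €5,690,112.70.
Interest = €1,856,140.00, so EBIT − I = €3,833,972.70.
DCL = total CM / (EBIT − I) = €12,831,112.70 / €3,833,972.70 = 3.3467.
%ΔEPS = DCL × %ΔSales = 3.3467 × +8.3% = +27.8%.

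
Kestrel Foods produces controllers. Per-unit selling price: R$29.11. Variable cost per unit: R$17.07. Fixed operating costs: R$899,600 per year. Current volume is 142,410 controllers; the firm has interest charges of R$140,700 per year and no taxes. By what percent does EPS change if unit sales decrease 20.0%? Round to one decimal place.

Total contribution margin = 142,410 × R$12.04 = R$1,714,616.40.
EBIT = R$1,714,616.40 − R$899,600 = R$815,016.40.
Interest = R$140,700.00, so EBIT − I = R$674,316.40.
Degree of combined leverage = contribution ÷ (EBIT − I) = R$1,714,616.40 ÷ R$674,316.40 = 2.5427.
%ΔEPS = DCL × %ΔSales = 2.5427 × -20.0% = -50.9%.

-50.9%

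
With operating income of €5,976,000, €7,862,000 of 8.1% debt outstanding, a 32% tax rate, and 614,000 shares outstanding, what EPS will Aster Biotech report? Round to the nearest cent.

Pre-tax income = €5,976,000 − €636,822.00 = €5,339,178.00.
After tax at 32%: net income = €5,339,178.00 × 0.68 = €3,630,641.04.
EPS = €3,630,641.04 ÷ 614,000 = €5.91.

€5.91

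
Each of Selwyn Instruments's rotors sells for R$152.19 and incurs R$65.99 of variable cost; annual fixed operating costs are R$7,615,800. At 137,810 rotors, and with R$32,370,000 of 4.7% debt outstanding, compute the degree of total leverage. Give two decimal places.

4.33

At 137,810 units, contribution = 137,810 × R$86.20 = R$11,879,222.00.
Operating income = contribution − fixed costs = R$11,879,222.00 − R$7,615,800 = R$4,263,422.00. Interest = R$1,521,390.00, so EBIT − I = R$2,742,032.00.
Degree of total leverage = total CM / (EBIT − interest) = R$11,879,222.00 / R$2,742,032.00 = 4.3323.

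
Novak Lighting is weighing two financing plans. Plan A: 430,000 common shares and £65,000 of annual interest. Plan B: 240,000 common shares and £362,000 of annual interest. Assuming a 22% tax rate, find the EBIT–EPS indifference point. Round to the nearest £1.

£737,158

Set EPS_A = EPS_B: (EBIT − £65,000)(1 − 0.22) ÷ 430,000 = (EBIT − £362,000)(1 − 0.22) ÷ 240,000.
The (1 − t) factor cancels: (EBIT − 65,000) × 240,000 = (EBIT − 362,000) × 430,000.
EBIT × (430,000 − 240,000) = 362,000 × 430,000 − 65,000 × 240,000 = 140,060,000,000, so EBIT = 140,060,000,000 ÷ 190,000 = 737,157.89.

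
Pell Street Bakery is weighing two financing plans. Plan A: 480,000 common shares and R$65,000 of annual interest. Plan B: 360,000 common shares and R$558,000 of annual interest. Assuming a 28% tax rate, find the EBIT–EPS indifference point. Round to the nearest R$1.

At indifference, (EBIT − 65,000)(1 − t)/480,000 = (EBIT − 558,000)(1 − t)/360,000.
Cancelling (1 − t) and cross-multiplying: 360,000·(EBIT − 65,000) = 480,000·(EBIT − 558,000).
EBIT × (480,000 − 360,000) = 558,000 × 480,000 − 65,000 × 360,000 = 244,440,000,000, so EBIT = 244,440,000,000 ÷ 120,000 = 2,037,000.00.

R$2,037,000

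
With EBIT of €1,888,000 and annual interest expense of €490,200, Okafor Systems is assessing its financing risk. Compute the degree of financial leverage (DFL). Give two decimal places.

1.35

Interest = €490,200.00.
Degree of financial leverage = EBIT / (EBIT − interest) = €1,888,000 / €1,397,800.00 = 1.3507.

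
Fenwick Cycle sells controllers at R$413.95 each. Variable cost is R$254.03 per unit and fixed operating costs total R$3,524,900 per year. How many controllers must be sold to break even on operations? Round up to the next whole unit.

Each unit contributes R$413.95 − R$254.03 = R$159.92.
Break-even volume = fixed costs ÷ CM per unit = R$3,524,900 ÷ R$159.92 = 22,041.65, so 22,042 controllers.

22,042 controllers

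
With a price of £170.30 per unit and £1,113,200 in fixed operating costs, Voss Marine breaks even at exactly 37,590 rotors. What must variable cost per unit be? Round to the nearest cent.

Contribution per unit must be FC / Q = £1,113,200 / 37,590 = £29.6143.
Hence VC = price − CM = £170.30 − £29.6143 = £140.69.

£140.69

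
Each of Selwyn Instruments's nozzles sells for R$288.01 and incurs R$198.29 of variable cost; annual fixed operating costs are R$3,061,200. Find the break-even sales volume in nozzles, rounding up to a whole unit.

Unit CM = price − variable cost = R$288.01 − R$198.29 = R$89.72.
Units to break even: R$3,061,200 ÷ R$89.72 = 34,119.48, rounded up to 34,120.

34,120 nozzles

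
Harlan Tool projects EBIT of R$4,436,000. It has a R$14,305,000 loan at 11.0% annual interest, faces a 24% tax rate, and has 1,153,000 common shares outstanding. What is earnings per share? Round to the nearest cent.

Pre-tax income = R$4,436,000 − R$1,573,550.00 = R$2,862,450.00.
After tax at 24%: net income = R$2,862,450.00 × 0.76 = R$2,175,462.00.
EPS = R$2,175,462.00 ÷ 1,153,000 = R$1.89.

R$1.89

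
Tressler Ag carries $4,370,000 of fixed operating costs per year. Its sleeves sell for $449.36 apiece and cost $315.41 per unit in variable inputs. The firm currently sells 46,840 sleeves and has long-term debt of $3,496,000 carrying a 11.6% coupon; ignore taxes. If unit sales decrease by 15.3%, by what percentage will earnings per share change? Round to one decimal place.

-64.1%

At 46,840 units, contribution = 46,840 × $133.95 = $6,274,218.00.
Operating income = contribution − fixed costs = $6,274,218.00 − $4,370,000 = $1,904,218.00.
After interest of $405,536.00, pre-tax earnings = $1,498,682.00.
Degree of combined leverage = contribution ÷ (EBIT − I) = $6,274,218.00 ÷ $1,498,682.00 = 4.1865.
%ΔEPS = DCL × %ΔSales = 4.1865 × -15.3% = -64.1%.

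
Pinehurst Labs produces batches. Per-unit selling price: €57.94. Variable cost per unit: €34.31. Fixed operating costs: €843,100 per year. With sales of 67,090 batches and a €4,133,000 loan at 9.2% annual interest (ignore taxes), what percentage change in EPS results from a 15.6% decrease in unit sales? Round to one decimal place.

-68.3%

At 67,090 units, contribution = 67,090 × €23.63 = €1,585,336.70.
Operating income = contribution − fixed costs = €1,585,336.70 − €843,100 = €742,236.70.
Interest = €380,236.00, so EBIT − I = €362,000.70.
Degree of combined leverage = contribution ÷ (EBIT − I) = €1,585,336.70 ÷ €362,000.70 = 4.3794.
EPS therefore changes by 4.3794 × (-15.6%) = -68.3%.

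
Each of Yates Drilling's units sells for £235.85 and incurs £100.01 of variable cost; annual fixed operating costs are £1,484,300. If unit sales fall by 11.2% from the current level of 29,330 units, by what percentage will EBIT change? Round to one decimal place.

At 29,330 units, contribution = 29,330 × £135.84 = £3,984,187.20.
Subtracting fixed costs: EBIT = £3,984,187.20 − £1,484,300 = £2,499,887.20.
DOL = contribution ÷ EBIT = £3,984,187.20 ÷ £2,499,887.20 = 1.5937.
%ΔEBIT = DOL × %ΔSales = 1.5937 × -11.2% = -17.8%.

-17.8%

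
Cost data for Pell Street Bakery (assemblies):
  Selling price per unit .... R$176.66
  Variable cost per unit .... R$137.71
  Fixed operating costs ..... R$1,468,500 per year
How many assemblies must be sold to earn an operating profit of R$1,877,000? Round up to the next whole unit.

85,893 assemblies

Contribution margin per unit = R$176.66 − R$137.71 = R$38.95.
Need Q such that Q × R$38.95 − R$1,468,500 = R$1,877,000, i.e. Q = R$3,345,500 / R$38.95 = 85,892.17 → 85,893.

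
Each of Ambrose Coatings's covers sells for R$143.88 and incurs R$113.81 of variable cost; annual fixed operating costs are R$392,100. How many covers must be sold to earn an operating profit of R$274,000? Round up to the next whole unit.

22,152 covers

Each unit contributes R$143.88 − R$113.81 = R$30.07.
Need Q such that Q × R$30.07 − R$392,100 = R$274,000, i.e. Q = R$666,100 / R$30.07 = 22,151.65 → 22,152.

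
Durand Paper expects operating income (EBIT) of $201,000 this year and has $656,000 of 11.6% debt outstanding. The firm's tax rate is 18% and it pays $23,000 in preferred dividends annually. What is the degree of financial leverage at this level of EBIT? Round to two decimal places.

Annual interest charges come to $76,096.00.
Preferred dividends grossed up pre-tax: $23,000 / (1 − 0.18) = $28,048.78.
DFL = EBIT ÷ [EBIT − I − D_p/(1−t)] = $201,000 ÷ [$201,000 − $76,096.00 − $28,048.78] = $201,000 ÷ $96,855.22 = 2.0753.

2.08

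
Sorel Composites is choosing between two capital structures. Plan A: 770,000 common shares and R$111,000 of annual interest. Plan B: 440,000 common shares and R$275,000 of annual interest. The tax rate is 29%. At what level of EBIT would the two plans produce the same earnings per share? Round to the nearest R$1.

Set EPS_A = EPS_B: (EBIT − R$111,000)(1 − 0.29) ÷ 770,000 = (EBIT − R$275,000)(1 − 0.29) ÷ 440,000.
The (1 − t) factor cancels: (EBIT − 111,000) × 440,000 = (EBIT − 275,000) × 770,000.
EBIT × (770,000 − 440,000) = 275,000 × 770,000 − 111,000 × 440,000 = 162,910,000,000, so EBIT = 162,910,000,000 ÷ 330,000 = 493,666.67.

R$493,667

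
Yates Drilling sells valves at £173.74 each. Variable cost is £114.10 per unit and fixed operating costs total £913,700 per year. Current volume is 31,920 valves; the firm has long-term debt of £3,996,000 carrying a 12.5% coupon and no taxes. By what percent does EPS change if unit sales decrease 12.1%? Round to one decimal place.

Total contribution margin = 31,920 × £59.64 = £1,903,708.80.
EBIT = £1,903,708.80 − £913,700 = £990,008.80.
Interest = £499,500.00, so EBIT − I = £490,508.80.
DCL = total CM / (EBIT − I) = £1,903,708.80 / £490,508.80 = 3.8811.
EPS therefore changes by 3.8811 × (-12.1%) = -47.0%.

-47.0%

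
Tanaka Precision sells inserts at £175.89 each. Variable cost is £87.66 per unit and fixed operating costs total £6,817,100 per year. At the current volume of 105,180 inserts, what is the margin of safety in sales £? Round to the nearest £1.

Contribution margin per unit = £175.89 − £87.66 = £88.23. Break-even units = £6,817,100 ÷ £88.23 = 77,265.10; break-even revenue = 77,265.10 × £175.89 = £13,590,158.89.
Actual sales revenue = 105,180 × £175.89 = £18,500,110.20.
Margin of safety = £18,500,110.20 − £13,590,158.89 = £4,909,951.

£4,909,951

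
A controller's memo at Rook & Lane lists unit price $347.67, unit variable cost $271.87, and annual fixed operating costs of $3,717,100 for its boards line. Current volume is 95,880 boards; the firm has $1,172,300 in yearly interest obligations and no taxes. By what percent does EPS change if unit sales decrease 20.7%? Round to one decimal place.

-63.3%

At 95,880 units, contribution = 95,880 × $75.80 = $7,267,704.00.
EBIT = $7,267,704.00 − $3,717,100 = $3,550,604.00.
Interest = $1,172,300.00, so EBIT − I = $2,378,304.00.
Degree of combined leverage = contribution ÷ (EBIT − I) = $7,267,704.00 ÷ $2,378,304.00 = 3.0558.
EPS therefore changes by 3.0558 × (-20.7%) = -63.3%.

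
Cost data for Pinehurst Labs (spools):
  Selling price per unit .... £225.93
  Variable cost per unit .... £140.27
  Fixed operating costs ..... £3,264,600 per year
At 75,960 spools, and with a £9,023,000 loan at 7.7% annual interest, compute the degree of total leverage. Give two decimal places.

Contribution at this volume is 75,960 × £85.66 = £6,506,733.60.
Subtracting fixed costs: EBIT = £6,506,733.60 − £3,264,600 = £3,242,133.60. Interest = £694,771.00.
DOL = £6,506,733.60 ÷ £3,242,133.60 = 2.0069; DFL = £3,242,133.60 ÷ £2,547,362.60 = 1.2727.
DCL = DOL × DFL = 2.0069 × 1.2727 = 2.5542.

2.55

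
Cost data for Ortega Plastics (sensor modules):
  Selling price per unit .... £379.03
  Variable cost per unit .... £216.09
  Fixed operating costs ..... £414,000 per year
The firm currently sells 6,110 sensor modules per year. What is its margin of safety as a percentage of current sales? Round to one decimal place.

58.4%

Contribution margin per unit = £379.03 − £216.09 = £162.94. Break-even units = £414,000 ÷ £162.94 = 2,540.81; break-even revenue = 2,540.81 × £379.03 = £963,044.19.
Actual sales revenue = 6,110 × £379.03 = £2,315,873.30.
Margin of safety = (£2,315,873.30 − £963,044.19) ÷ £2,315,873.30 = 58.4%.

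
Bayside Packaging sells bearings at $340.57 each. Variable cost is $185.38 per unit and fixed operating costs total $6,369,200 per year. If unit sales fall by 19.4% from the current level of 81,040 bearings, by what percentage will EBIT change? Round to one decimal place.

-39.3%

Total contribution margin = 81,040 × $155.19 = $12,576,597.60.
EBIT = $12,576,597.60 − $6,369,200 = $6,207,397.60.
So DOL = total CM / EBIT = $12,576,597.60 / $6,207,397.60 = 2.0261.
%ΔEBIT = DOL × %ΔSales = 2.0261 × -19.4% = -39.3%.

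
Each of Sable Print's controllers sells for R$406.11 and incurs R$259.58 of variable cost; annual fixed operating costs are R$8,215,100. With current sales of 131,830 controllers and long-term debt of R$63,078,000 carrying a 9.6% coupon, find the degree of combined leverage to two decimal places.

At 131,830 units, contribution = 131,830 × R$146.53 = R$19,317,049.90.
EBIT = R$19,317,049.90 − R$8,215,100 = R$11,101,949.90. Interest = R$6,055,488.00.
DOL = R$19,317,049.90 ÷ R$11,101,949.90 = 1.7400; DFL = R$11,101,949.90 ÷ R$5,046,461.90 = 2.1999.
Combined leverage = 1.7400 × 2.1999 = 3.8278.

3.83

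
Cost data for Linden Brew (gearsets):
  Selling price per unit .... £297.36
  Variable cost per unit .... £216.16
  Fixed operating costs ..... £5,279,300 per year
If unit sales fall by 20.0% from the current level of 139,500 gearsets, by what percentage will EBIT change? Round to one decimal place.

Contribution at this volume is 139,500 × £81.20 = £11,327,400.00.
EBIT = £11,327,400.00 − £5,279,300 = £6,048,100.00.
So DOL = total CM / EBIT = £11,327,400.00 / £6,048,100.00 = 1.8729.
Operating income changes by 1.8729 × -20.0% = -37.5%.

-37.5%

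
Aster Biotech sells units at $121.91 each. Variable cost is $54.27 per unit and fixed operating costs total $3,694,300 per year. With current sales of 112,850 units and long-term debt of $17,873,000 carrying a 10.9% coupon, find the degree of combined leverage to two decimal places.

Total contribution margin = 112,850 × $67.64 = $7,633,174.00.
EBIT = $7,633,174.00 − $3,694,300 = $3,938,874.00. Interest = $1,948,157.00, so EBIT − I = $1,990,717.00.
DCL = contribution ÷ (EBIT − I) = $7,633,174.00 ÷ $1,990,717.00 = 3.8344.

3.83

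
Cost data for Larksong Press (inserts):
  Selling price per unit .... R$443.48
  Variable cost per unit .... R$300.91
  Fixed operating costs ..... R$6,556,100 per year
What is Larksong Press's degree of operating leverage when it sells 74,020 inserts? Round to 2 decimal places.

Contribution at this volume is 74,020 × R$142.57 = R$10,553,031.40.
Operating income = contribution − fixed costs = R$10,553,031.40 − R$6,556,100 = R$3,996,931.40.
So DOL = total CM / EBIT = R$10,553,031.40 / R$3,996,931.40 = 2.6403.

2.64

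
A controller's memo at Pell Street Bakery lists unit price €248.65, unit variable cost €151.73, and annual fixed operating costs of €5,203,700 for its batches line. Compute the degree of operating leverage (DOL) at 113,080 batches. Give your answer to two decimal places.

1.90

At 113,080 units, contribution = 113,080 × €96.92 = €10,959,713.60.
Subtracting fixed costs: EBIT = €10,959,713.60 − €5,203,700 = €5,756,013.60.
Degree of operating leverage = €10,959,713.60 / €5,756,013.60 = 1.9040.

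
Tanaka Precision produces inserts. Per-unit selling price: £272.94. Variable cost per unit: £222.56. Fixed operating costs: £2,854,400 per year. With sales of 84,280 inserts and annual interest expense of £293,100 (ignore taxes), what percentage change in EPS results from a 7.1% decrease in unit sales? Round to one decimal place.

-27.4%

Contribution at this volume is 84,280 × £50.38 = £4,246,026.40.
Operating income = contribution − fixed costs = £4,246,026.40 − £2,854,400 = £1,391,626.40.
After interest of £293,100.00, pre-tax earnings = £1,098,526.40.
Degree of combined leverage = contribution ÷ (EBIT − I) = £4,246,026.40 ÷ £1,098,526.40 = 3.8652.
%ΔEPS = DCL × %ΔSales = 3.8652 × -7.1% = -27.4%.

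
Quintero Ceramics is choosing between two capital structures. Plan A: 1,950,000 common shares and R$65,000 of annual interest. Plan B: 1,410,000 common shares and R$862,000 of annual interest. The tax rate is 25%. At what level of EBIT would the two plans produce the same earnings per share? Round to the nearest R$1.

R$2,943,056

At indifference, (EBIT − 65,000)(1 − t)/1,950,000 = (EBIT − 862,000)(1 − t)/1,410,000.
Cancelling (1 − t) and cross-multiplying: 1,410,000·(EBIT − 65,000) = 1,950,000·(EBIT − 862,000).
EBIT × (1,950,000 − 1,410,000) = 862,000 × 1,950,000 − 65,000 × 1,410,000 = 1,589,250,000,000, so EBIT = 1,589,250,000,000 ÷ 540,000 = 2,943,055.56.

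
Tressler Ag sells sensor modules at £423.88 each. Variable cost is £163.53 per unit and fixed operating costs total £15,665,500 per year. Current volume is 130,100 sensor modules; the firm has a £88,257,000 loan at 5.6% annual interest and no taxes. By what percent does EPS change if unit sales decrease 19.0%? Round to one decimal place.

Total contribution margin = 130,100 × £260.35 = £33,871,535.00.
EBIT = £33,871,535.00 − £15,665,500 = £18,206,035.00.
Interest = £4,942,392.00, so EBIT − I = £13,263,643.00.
Degree of combined leverage = contribution ÷ (EBIT − I) = £33,871,535.00 ÷ £13,263,643.00 = 2.5537.
EPS therefore changes by 2.5537 × (-19.0%) = -48.5%.

-48.5%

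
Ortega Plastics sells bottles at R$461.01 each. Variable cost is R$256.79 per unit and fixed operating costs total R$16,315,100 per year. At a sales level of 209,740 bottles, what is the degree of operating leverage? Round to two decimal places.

Contribution at this volume is 209,740 × R$204.22 = R$42,833,102.80.
Subtracting fixed costs: EBIT = R$42,833,102.80 − R$16,315,100 = R$26,518,002.80.
Degree of operating leverage = R$42,833,102.80 / R$26,518,002.80 = 1.6152.

1.62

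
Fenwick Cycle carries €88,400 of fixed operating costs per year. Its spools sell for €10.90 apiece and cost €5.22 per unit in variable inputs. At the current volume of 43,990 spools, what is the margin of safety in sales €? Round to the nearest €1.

€309,850

Each unit contributes €10.90 − €5.22 = €5.68. Break-even units = €88,400 ÷ €5.68 = 15,563.38; break-even revenue = 15,563.38 × €10.90 = €169,640.85.
Actual sales revenue = 43,990 × €10.90 = €479,491.00.
Margin of safety = €479,491.00 − €169,640.85 = €309,850.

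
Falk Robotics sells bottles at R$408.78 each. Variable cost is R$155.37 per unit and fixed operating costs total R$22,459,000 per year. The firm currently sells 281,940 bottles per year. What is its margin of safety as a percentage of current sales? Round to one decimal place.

Each unit contributes R$408.78 − R$155.37 = R$253.41. Break-even units = R$22,459,000 ÷ R$253.41 = 88,627.13; break-even revenue = 88,627.13 × R$408.78 = R$36,228,996.57.
Actual sales revenue = 281,940 × R$408.78 = R$115,251,433.20.
Margin of safety = (R$115,251,433.20 − R$36,228,996.57) ÷ R$115,251,433.20 = 68.6%.

68.6%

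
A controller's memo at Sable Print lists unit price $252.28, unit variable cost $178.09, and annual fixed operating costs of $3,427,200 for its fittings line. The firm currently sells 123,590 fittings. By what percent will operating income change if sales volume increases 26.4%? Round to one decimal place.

Total contribution margin = 123,590 × $74.19 = $9,169,142.10.
Subtracting fixed costs: EBIT = $9,169,142.10 − $3,427,200 = $5,741,942.10.
Degree of operating leverage = $9,169,142.10 / $5,741,942.10 = 1.5969.
%ΔEBIT = DOL × %ΔSales = 1.5969 × +26.4% = +42.2%.

+42.2%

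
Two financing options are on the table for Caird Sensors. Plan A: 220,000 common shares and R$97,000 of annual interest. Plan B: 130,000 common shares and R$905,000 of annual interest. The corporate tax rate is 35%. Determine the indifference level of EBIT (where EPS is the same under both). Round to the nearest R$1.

R$2,072,111

At indifference, (EBIT − 97,000)(1 − t)/220,000 = (EBIT − 905,000)(1 − t)/130,000.
The (1 − t) factor cancels: (EBIT − 97,000) × 130,000 = (EBIT − 905,000) × 220,000.
EBIT × (220,000 − 130,000) = 905,000 × 220,000 − 97,000 × 130,000 = 186,490,000,000, so EBIT = 186,490,000,000 ÷ 90,000 = 2,072,111.11.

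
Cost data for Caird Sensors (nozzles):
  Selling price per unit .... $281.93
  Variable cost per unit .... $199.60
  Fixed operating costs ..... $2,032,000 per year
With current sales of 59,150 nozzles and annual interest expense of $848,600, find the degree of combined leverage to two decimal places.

2.45

Total contribution margin = 59,150 × $82.33 = $4,869,819.50.
EBIT = $4,869,819.50 − $2,032,000 = $2,837,819.50. Interest = $848,600.00.
DOL = $4,869,819.50 ÷ $2,837,819.50 = 1.7160; DFL = $2,837,819.50 ÷ $1,989,219.50 = 1.4266.
Combined leverage = 1.7160 × 1.4266 = 2.4480.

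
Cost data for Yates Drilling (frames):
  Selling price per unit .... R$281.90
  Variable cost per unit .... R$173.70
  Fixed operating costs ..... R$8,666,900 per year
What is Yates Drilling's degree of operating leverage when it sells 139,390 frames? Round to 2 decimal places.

Total contribution margin = 139,390 × R$108.20 = R$15,081,998.00.
Operating income = contribution − fixed costs = R$15,081,998.00 − R$8,666,900 = R$6,415,098.00.
DOL = contribution ÷ EBIT = R$15,081,998.00 ÷ R$6,415,098.00 = 2.3510.

2.35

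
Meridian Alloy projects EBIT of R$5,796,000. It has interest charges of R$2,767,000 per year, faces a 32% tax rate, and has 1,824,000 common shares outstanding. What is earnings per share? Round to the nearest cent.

R$1.13

Pre-tax income = R$5,796,000 − R$2,767,000.00 = R$3,029,000.00.
Net income = R$3,029,000.00 × (1 − 0.32) = R$2,059,720.00.
Per share: R$2,059,720.00 / 1,824,000 shares = R$1.13.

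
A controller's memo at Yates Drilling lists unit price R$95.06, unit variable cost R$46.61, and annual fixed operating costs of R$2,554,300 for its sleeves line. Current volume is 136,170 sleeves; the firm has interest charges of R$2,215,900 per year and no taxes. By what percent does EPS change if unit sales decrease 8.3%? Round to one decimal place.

Contribution at this volume is 136,170 × R$48.45 = R$6,597,436.50.
Subtracting fixed costs: EBIT = R$6,597,436.50 − R$2,554,300 = R$4,043,136.50.
After interest of R$2,215,900.00, pre-tax earnings = R$1,827,236.50.
Degree of combined leverage = contribution ÷ (EBIT − I) = R$6,597,436.50 ÷ R$1,827,236.50 = 3.6106.
%ΔEPS = DCL × %ΔSales = 3.6106 × -8.3% = -30.0%.

-30.0%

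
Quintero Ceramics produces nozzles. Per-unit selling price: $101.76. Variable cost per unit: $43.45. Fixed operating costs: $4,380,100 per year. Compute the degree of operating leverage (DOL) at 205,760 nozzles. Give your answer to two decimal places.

Total contribution margin = 205,760 × $58.31 = $11,997,865.60.
Operating income = contribution − fixed costs = $11,997,865.60 − $4,380,100 = $7,617,765.60.
So DOL = total CM / EBIT = $11,997,865.60 / $7,617,765.60 = 1.5750.

1.57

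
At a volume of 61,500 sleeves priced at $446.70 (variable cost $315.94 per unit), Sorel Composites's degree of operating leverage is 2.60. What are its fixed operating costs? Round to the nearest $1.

At 61,500 units, contribution = 61,500 × $130.76 = $8,041,740.00.
DOL = contribution / EBIT, so EBIT = $8,041,740.00 / 2.60 = $3,092,976.92.
And FC = contribution − EBIT = $8,041,740.00 − $3,092,976.92 = $4,948,763.

$4,948,763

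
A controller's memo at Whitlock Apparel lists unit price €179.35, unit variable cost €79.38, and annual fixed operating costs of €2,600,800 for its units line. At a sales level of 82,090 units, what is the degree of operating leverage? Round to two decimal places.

1.46

At 82,090 units, contribution = 82,090 × €99.97 = €8,206,537.30.
Operating income = contribution − fixed costs = €8,206,537.30 − €2,600,800 = €5,605,737.30.
So DOL = total CM / EBIT = €8,206,537.30 / €5,605,737.30 = 1.4640.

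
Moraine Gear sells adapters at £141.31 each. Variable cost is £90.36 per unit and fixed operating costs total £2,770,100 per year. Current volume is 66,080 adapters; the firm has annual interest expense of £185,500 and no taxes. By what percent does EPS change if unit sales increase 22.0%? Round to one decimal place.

At 66,080 units, contribution = 66,080 × £50.95 = £3,366,776.00.
EBIT = £3,366,776.00 − £2,770,100 = £596,676.00.
After interest of £185,500.00, pre-tax earnings = £411,176.00.
Degree of combined leverage = contribution ÷ (EBIT − I) = £3,366,776.00 ÷ £411,176.00 = 8.1882.
EPS therefore changes by 8.1882 × (+22.0%) = +180.1%.

+180.1%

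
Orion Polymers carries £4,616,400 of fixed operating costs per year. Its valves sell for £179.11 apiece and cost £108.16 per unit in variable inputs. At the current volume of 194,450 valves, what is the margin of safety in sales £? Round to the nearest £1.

Unit CM = price − variable cost = £179.11 − £108.16 = £70.95. Break-even units = £4,616,400 ÷ £70.95 = 65,065.54; break-even revenue = 65,065.54 × £179.11 = £11,653,888.71.
Actual sales revenue = 194,450 × £179.11 = £34,827,939.50.
Margin of safety = £34,827,939.50 − £11,653,888.71 = £23,174,051.

£23,174,051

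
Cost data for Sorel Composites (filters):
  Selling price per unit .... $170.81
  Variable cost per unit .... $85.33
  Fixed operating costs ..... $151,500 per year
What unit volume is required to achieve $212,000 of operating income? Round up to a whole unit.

4,253 filters

Each unit contributes $170.81 − $85.33 = $85.48.
Need Q such that Q × $85.48 − $151,500 = $212,000, i.e. Q = $363,500 / $85.48 = 4,252.46 → 4,253.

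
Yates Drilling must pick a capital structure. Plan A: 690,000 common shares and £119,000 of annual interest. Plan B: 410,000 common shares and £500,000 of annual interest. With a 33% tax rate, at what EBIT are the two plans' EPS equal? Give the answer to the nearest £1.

At indifference, (EBIT − 119,000)(1 − t)/690,000 = (EBIT − 500,000)(1 − t)/410,000.
The (1 − t) factor cancels: (EBIT − 119,000) × 410,000 = (EBIT − 500,000) × 690,000.
Solving, EBIT = (500,000·690,000 − 119,000·410,000) / (690,000 − 410,000) = 296,210,000,000 / 280,000 = 1,057,892.86.

£1,057,893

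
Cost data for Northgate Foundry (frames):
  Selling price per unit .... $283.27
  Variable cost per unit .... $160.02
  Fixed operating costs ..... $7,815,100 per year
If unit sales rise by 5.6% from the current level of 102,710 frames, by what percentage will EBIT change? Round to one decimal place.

Contribution at this volume is 102,710 × $123.25 = $12,659,007.50.
Operating income = contribution − fixed costs = $12,659,007.50 − $7,815,100 = $4,843,907.50.
Degree of operating leverage = $12,659,007.50 / $4,843,907.50 = 2.6134.
%ΔEBIT = DOL × %ΔSales = 2.6134 × +5.6% = +14.6%.

+14.6%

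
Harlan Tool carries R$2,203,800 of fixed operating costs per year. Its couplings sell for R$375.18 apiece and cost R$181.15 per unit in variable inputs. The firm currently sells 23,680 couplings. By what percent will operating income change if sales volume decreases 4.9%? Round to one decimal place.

At 23,680 units, contribution = 23,680 × R$194.03 = R$4,594,630.40.
Operating income = contribution − fixed costs = R$4,594,630.40 − R$2,203,800 = R$2,390,830.40.
Degree of operating leverage = R$4,594,630.40 / R$2,390,830.40 = 1.9218.
Operating income changes by 1.9218 × -4.9% = -9.4%.

-9.4%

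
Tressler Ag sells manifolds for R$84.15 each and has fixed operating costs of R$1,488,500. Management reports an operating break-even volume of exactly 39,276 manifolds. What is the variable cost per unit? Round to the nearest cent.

R$46.25

Contribution per unit must be FC / Q = R$1,488,500 / 39,276 = R$37.8985.
Variable cost per unit = R$84.15 − R$37.8985 = R$46.25.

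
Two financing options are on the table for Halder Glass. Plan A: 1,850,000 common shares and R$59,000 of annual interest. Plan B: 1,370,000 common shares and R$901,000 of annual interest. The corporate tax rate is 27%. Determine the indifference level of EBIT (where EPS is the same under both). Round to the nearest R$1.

Set EPS_A = EPS_B: (EBIT − R$59,000)(1 − 0.27) ÷ 1,850,000 = (EBIT − R$901,000)(1 − 0.27) ÷ 1,370,000.
Cancelling (1 − t) and cross-multiplying: 1,370,000·(EBIT − 59,000) = 1,850,000·(EBIT − 901,000).
Solving, EBIT = (901,000·1,850,000 − 59,000·1,370,000) / (1,850,000 − 1,370,000) = 1,586,020,000,000 / 480,000 = 3,304,208.33.

R$3,304,208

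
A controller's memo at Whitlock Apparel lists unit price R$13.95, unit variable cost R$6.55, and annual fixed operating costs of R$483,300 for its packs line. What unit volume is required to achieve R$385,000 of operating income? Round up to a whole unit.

117,338 packs

Unit CM = price − variable cost = R$13.95 − R$6.55 = R$7.40.
Units = (FC + target) / CM = (R$483,300 + R$385,000) / R$7.40 = 117,337.84, so 117,338 packs.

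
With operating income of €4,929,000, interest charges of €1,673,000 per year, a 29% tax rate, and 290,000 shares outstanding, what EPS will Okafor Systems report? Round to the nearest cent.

Pre-tax income = €4,929,000 − €1,673,000.00 = €3,256,000.00.
After tax at 29%: net income = €3,256,000.00 × 0.71 = €2,311,760.00.
EPS = €2,311,760.00 ÷ 290,000 = €7.97.

€7.97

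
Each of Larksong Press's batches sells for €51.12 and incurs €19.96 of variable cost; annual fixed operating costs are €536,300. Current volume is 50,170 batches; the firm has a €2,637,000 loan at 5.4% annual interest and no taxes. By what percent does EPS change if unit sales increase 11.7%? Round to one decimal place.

At 50,170 units, contribution = 50,170 × €31.16 = €1,563,297.20.
Operating income = contribution − fixed costs = €1,563,297.20 − €536,300 = €1,026,997.20.
Interest = €142,398.00, so EBIT − I = €884,599.20.
Degree of combined leverage = contribution ÷ (EBIT − I) = €1,563,297.20 ÷ €884,599.20 = 1.7672.
%ΔEPS = DCL × %ΔSales = 1.7672 × +11.7% = +20.7%.

+20.7%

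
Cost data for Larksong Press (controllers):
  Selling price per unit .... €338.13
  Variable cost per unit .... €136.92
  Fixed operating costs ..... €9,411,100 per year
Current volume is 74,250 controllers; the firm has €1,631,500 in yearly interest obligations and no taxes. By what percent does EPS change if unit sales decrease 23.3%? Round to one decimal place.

Contribution at this volume is 74,250 × €201.21 = €14,939,842.50.
EBIT = €14,939,842.50 − €9,411,100 = €5,528,742.50.
Interest = €1,631,500.00, so EBIT − I = €3,897,242.50.
Degree of combined leverage = contribution ÷ (EBIT − I) = €14,939,842.50 ÷ €3,897,242.50 = 3.8334.
EPS therefore changes by 3.8334 × (-23.3%) = -89.3%.

-89.3%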